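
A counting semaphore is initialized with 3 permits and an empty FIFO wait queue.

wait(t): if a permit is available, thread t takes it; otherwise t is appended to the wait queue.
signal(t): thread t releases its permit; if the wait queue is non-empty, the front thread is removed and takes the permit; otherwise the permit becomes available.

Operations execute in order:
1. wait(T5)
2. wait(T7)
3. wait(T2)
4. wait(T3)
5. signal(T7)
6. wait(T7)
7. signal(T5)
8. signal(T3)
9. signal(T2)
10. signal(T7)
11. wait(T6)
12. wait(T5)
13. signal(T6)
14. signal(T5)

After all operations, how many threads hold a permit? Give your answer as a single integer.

Step 1: wait(T5) -> count=2 queue=[] holders={T5}
Step 2: wait(T7) -> count=1 queue=[] holders={T5,T7}
Step 3: wait(T2) -> count=0 queue=[] holders={T2,T5,T7}
Step 4: wait(T3) -> count=0 queue=[T3] holders={T2,T5,T7}
Step 5: signal(T7) -> count=0 queue=[] holders={T2,T3,T5}
Step 6: wait(T7) -> count=0 queue=[T7] holders={T2,T3,T5}
Step 7: signal(T5) -> count=0 queue=[] holders={T2,T3,T7}
Step 8: signal(T3) -> count=1 queue=[] holders={T2,T7}
Step 9: signal(T2) -> count=2 queue=[] holders={T7}
Step 10: signal(T7) -> count=3 queue=[] holders={none}
Step 11: wait(T6) -> count=2 queue=[] holders={T6}
Step 12: wait(T5) -> count=1 queue=[] holders={T5,T6}
Step 13: signal(T6) -> count=2 queue=[] holders={T5}
Step 14: signal(T5) -> count=3 queue=[] holders={none}
Final holders: {none} -> 0 thread(s)

Answer: 0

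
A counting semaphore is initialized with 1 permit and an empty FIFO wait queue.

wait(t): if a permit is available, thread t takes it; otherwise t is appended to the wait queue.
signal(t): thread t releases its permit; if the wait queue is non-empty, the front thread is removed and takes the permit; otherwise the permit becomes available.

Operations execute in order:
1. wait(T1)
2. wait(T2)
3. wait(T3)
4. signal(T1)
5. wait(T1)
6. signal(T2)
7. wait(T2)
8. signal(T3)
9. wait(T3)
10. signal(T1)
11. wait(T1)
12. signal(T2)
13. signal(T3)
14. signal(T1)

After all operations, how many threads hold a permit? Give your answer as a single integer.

Answer: 0

Derivation:
Step 1: wait(T1) -> count=0 queue=[] holders={T1}
Step 2: wait(T2) -> count=0 queue=[T2] holders={T1}
Step 3: wait(T3) -> count=0 queue=[T2,T3] holders={T1}
Step 4: signal(T1) -> count=0 queue=[T3] holders={T2}
Step 5: wait(T1) -> count=0 queue=[T3,T1] holders={T2}
Step 6: signal(T2) -> count=0 queue=[T1] holders={T3}
Step 7: wait(T2) -> count=0 queue=[T1,T2] holders={T3}
Step 8: signal(T3) -> count=0 queue=[T2] holders={T1}
Step 9: wait(T3) -> count=0 queue=[T2,T3] holders={T1}
Step 10: signal(T1) -> count=0 queue=[T3] holders={T2}
Step 11: wait(T1) -> count=0 queue=[T3,T1] holders={T2}
Step 12: signal(T2) -> count=0 queue=[T1] holders={T3}
Step 13: signal(T3) -> count=0 queue=[] holders={T1}
Step 14: signal(T1) -> count=1 queue=[] holders={none}
Final holders: {none} -> 0 thread(s)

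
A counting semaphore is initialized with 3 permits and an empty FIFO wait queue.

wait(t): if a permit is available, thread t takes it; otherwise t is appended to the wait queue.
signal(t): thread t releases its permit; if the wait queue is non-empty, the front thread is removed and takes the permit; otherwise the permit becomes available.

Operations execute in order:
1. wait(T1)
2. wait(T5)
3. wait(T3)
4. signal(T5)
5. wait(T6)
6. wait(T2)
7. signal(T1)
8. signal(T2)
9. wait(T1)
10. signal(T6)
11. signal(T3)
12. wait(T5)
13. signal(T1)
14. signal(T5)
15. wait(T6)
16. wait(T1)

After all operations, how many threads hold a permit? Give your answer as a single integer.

Answer: 2

Derivation:
Step 1: wait(T1) -> count=2 queue=[] holders={T1}
Step 2: wait(T5) -> count=1 queue=[] holders={T1,T5}
Step 3: wait(T3) -> count=0 queue=[] holders={T1,T3,T5}
Step 4: signal(T5) -> count=1 queue=[] holders={T1,T3}
Step 5: wait(T6) -> count=0 queue=[] holders={T1,T3,T6}
Step 6: wait(T2) -> count=0 queue=[T2] holders={T1,T3,T6}
Step 7: signal(T1) -> count=0 queue=[] holders={T2,T3,T6}
Step 8: signal(T2) -> count=1 queue=[] holders={T3,T6}
Step 9: wait(T1) -> count=0 queue=[] holders={T1,T3,T6}
Step 10: signal(T6) -> count=1 queue=[] holders={T1,T3}
Step 11: signal(T3) -> count=2 queue=[] holders={T1}
Step 12: wait(T5) -> count=1 queue=[] holders={T1,T5}
Step 13: signal(T1) -> count=2 queue=[] holders={T5}
Step 14: signal(T5) -> count=3 queue=[] holders={none}
Step 15: wait(T6) -> count=2 queue=[] holders={T6}
Step 16: wait(T1) -> count=1 queue=[] holders={T1,T6}
Final holders: {T1,T6} -> 2 thread(s)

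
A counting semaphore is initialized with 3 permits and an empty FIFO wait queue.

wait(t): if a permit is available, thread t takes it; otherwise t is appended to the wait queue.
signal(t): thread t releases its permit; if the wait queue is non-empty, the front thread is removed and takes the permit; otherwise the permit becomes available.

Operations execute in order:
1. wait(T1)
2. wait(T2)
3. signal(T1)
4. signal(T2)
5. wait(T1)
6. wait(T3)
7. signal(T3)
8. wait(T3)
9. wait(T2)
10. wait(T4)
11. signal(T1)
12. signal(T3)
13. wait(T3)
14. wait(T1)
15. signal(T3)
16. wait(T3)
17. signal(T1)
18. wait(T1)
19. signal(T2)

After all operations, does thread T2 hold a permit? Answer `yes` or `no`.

Answer: no

Derivation:
Step 1: wait(T1) -> count=2 queue=[] holders={T1}
Step 2: wait(T2) -> count=1 queue=[] holders={T1,T2}
Step 3: signal(T1) -> count=2 queue=[] holders={T2}
Step 4: signal(T2) -> count=3 queue=[] holders={none}
Step 5: wait(T1) -> count=2 queue=[] holders={T1}
Step 6: wait(T3) -> count=1 queue=[] holders={T1,T3}
Step 7: signal(T3) -> count=2 queue=[] holders={T1}
Step 8: wait(T3) -> count=1 queue=[] holders={T1,T3}
Step 9: wait(T2) -> count=0 queue=[] holders={T1,T2,T3}
Step 10: wait(T4) -> count=0 queue=[T4] holders={T1,T2,T3}
Step 11: signal(T1) -> count=0 queue=[] holders={T2,T3,T4}
Step 12: signal(T3) -> count=1 queue=[] holders={T2,T4}
Step 13: wait(T3) -> count=0 queue=[] holders={T2,T3,T4}
Step 14: wait(T1) -> count=0 queue=[T1] holders={T2,T3,T4}
Step 15: signal(T3) -> count=0 queue=[] holders={T1,T2,T4}
Step 16: wait(T3) -> count=0 queue=[T3] holders={T1,T2,T4}
Step 17: signal(T1) -> count=0 queue=[] holders={T2,T3,T4}
Step 18: wait(T1) -> count=0 queue=[T1] holders={T2,T3,T4}
Step 19: signal(T2) -> count=0 queue=[] holders={T1,T3,T4}
Final holders: {T1,T3,T4} -> T2 not in holders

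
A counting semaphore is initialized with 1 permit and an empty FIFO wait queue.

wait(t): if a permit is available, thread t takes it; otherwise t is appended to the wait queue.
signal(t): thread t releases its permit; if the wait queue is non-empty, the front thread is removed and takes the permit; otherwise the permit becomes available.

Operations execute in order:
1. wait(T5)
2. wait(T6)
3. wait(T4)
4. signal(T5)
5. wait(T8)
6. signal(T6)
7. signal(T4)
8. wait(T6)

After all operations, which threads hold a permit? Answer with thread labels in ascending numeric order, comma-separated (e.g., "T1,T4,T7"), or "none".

Answer: T8

Derivation:
Step 1: wait(T5) -> count=0 queue=[] holders={T5}
Step 2: wait(T6) -> count=0 queue=[T6] holders={T5}
Step 3: wait(T4) -> count=0 queue=[T6,T4] holders={T5}
Step 4: signal(T5) -> count=0 queue=[T4] holders={T6}
Step 5: wait(T8) -> count=0 queue=[T4,T8] holders={T6}
Step 6: signal(T6) -> count=0 queue=[T8] holders={T4}
Step 7: signal(T4) -> count=0 queue=[] holders={T8}
Step 8: wait(T6) -> count=0 queue=[T6] holders={T8}
Final holders: T8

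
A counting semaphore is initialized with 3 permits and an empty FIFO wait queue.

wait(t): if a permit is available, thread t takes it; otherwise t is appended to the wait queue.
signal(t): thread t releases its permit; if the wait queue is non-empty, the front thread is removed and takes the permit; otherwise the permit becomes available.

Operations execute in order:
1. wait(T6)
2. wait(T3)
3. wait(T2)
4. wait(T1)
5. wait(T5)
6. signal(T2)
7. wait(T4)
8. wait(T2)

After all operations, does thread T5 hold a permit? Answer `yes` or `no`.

Answer: no

Derivation:
Step 1: wait(T6) -> count=2 queue=[] holders={T6}
Step 2: wait(T3) -> count=1 queue=[] holders={T3,T6}
Step 3: wait(T2) -> count=0 queue=[] holders={T2,T3,T6}
Step 4: wait(T1) -> count=0 queue=[T1] holders={T2,T3,T6}
Step 5: wait(T5) -> count=0 queue=[T1,T5] holders={T2,T3,T6}
Step 6: signal(T2) -> count=0 queue=[T5] holders={T1,T3,T6}
Step 7: wait(T4) -> count=0 queue=[T5,T4] holders={T1,T3,T6}
Step 8: wait(T2) -> count=0 queue=[T5,T4,T2] holders={T1,T3,T6}
Final holders: {T1,T3,T6} -> T5 not in holders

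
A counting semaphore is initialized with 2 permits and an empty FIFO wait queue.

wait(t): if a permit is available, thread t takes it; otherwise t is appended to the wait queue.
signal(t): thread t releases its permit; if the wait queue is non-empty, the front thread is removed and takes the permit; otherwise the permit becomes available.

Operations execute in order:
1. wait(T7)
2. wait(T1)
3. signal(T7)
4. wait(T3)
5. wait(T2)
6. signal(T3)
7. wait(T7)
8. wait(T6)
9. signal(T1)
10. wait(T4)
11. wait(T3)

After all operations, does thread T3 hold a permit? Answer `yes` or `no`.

Step 1: wait(T7) -> count=1 queue=[] holders={T7}
Step 2: wait(T1) -> count=0 queue=[] holders={T1,T7}
Step 3: signal(T7) -> count=1 queue=[] holders={T1}
Step 4: wait(T3) -> count=0 queue=[] holders={T1,T3}
Step 5: wait(T2) -> count=0 queue=[T2] holders={T1,T3}
Step 6: signal(T3) -> count=0 queue=[] holders={T1,T2}
Step 7: wait(T7) -> count=0 queue=[T7] holders={T1,T2}
Step 8: wait(T6) -> count=0 queue=[T7,T6] holders={T1,T2}
Step 9: signal(T1) -> count=0 queue=[T6] holders={T2,T7}
Step 10: wait(T4) -> count=0 queue=[T6,T4] holders={T2,T7}
Step 11: wait(T3) -> count=0 queue=[T6,T4,T3] holders={T2,T7}
Final holders: {T2,T7} -> T3 not in holders

Answer: no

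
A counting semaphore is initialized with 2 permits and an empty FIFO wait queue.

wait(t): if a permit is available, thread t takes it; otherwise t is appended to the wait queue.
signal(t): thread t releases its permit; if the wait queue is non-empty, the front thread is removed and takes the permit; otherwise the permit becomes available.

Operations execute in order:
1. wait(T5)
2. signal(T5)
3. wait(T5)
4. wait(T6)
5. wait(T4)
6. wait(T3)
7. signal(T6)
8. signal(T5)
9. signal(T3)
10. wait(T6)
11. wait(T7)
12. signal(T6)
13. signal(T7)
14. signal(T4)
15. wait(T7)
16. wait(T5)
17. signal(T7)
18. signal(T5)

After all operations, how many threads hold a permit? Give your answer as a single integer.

Step 1: wait(T5) -> count=1 queue=[] holders={T5}
Step 2: signal(T5) -> count=2 queue=[] holders={none}
Step 3: wait(T5) -> count=1 queue=[] holders={T5}
Step 4: wait(T6) -> count=0 queue=[] holders={T5,T6}
Step 5: wait(T4) -> count=0 queue=[T4] holders={T5,T6}
Step 6: wait(T3) -> count=0 queue=[T4,T3] holders={T5,T6}
Step 7: signal(T6) -> count=0 queue=[T3] holders={T4,T5}
Step 8: signal(T5) -> count=0 queue=[] holders={T3,T4}
Step 9: signal(T3) -> count=1 queue=[] holders={T4}
Step 10: wait(T6) -> count=0 queue=[] holders={T4,T6}
Step 11: wait(T7) -> count=0 queue=[T7] holders={T4,T6}
Step 12: signal(T6) -> count=0 queue=[] holders={T4,T7}
Step 13: signal(T7) -> count=1 queue=[] holders={T4}
Step 14: signal(T4) -> count=2 queue=[] holders={none}
Step 15: wait(T7) -> count=1 queue=[] holders={T7}
Step 16: wait(T5) -> count=0 queue=[] holders={T5,T7}
Step 17: signal(T7) -> count=1 queue=[] holders={T5}
Step 18: signal(T5) -> count=2 queue=[] holders={none}
Final holders: {none} -> 0 thread(s)

Answer: 0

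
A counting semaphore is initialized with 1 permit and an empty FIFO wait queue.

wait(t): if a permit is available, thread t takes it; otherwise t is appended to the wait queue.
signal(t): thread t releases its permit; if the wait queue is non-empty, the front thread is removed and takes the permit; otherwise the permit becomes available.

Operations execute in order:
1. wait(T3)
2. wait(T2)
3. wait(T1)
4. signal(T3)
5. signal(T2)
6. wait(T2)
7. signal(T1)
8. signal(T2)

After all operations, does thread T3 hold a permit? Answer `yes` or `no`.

Answer: no

Derivation:
Step 1: wait(T3) -> count=0 queue=[] holders={T3}
Step 2: wait(T2) -> count=0 queue=[T2] holders={T3}
Step 3: wait(T1) -> count=0 queue=[T2,T1] holders={T3}
Step 4: signal(T3) -> count=0 queue=[T1] holders={T2}
Step 5: signal(T2) -> count=0 queue=[] holders={T1}
Step 6: wait(T2) -> count=0 queue=[T2] holders={T1}
Step 7: signal(T1) -> count=0 queue=[] holders={T2}
Step 8: signal(T2) -> count=1 queue=[] holders={none}
Final holders: {none} -> T3 not in holders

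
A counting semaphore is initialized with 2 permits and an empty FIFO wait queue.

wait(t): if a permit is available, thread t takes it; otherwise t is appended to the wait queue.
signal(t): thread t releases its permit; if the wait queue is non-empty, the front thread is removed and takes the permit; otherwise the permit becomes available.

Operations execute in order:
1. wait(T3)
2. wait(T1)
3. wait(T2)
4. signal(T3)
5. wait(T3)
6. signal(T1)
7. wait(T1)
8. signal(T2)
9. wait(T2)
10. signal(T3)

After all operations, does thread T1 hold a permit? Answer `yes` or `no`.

Answer: yes

Derivation:
Step 1: wait(T3) -> count=1 queue=[] holders={T3}
Step 2: wait(T1) -> count=0 queue=[] holders={T1,T3}
Step 3: wait(T2) -> count=0 queue=[T2] holders={T1,T3}
Step 4: signal(T3) -> count=0 queue=[] holders={T1,T2}
Step 5: wait(T3) -> count=0 queue=[T3] holders={T1,T2}
Step 6: signal(T1) -> count=0 queue=[] holders={T2,T3}
Step 7: wait(T1) -> count=0 queue=[T1] holders={T2,T3}
Step 8: signal(T2) -> count=0 queue=[] holders={T1,T3}
Step 9: wait(T2) -> count=0 queue=[T2] holders={T1,T3}
Step 10: signal(T3) -> count=0 queue=[] holders={T1,T2}
Final holders: {T1,T2} -> T1 in holders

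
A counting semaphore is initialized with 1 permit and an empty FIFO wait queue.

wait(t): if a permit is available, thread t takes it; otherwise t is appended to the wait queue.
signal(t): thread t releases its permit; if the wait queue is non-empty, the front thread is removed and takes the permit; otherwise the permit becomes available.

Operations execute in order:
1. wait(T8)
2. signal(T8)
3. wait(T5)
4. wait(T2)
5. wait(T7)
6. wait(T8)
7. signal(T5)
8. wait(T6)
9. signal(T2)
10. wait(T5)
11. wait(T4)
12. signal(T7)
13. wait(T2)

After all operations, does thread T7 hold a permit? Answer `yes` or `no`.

Step 1: wait(T8) -> count=0 queue=[] holders={T8}
Step 2: signal(T8) -> count=1 queue=[] holders={none}
Step 3: wait(T5) -> count=0 queue=[] holders={T5}
Step 4: wait(T2) -> count=0 queue=[T2] holders={T5}
Step 5: wait(T7) -> count=0 queue=[T2,T7] holders={T5}
Step 6: wait(T8) -> count=0 queue=[T2,T7,T8] holders={T5}
Step 7: signal(T5) -> count=0 queue=[T7,T8] holders={T2}
Step 8: wait(T6) -> count=0 queue=[T7,T8,T6] holders={T2}
Step 9: signal(T2) -> count=0 queue=[T8,T6] holders={T7}
Step 10: wait(T5) -> count=0 queue=[T8,T6,T5] holders={T7}
Step 11: wait(T4) -> count=0 queue=[T8,T6,T5,T4] holders={T7}
Step 12: signal(T7) -> count=0 queue=[T6,T5,T4] holders={T8}
Step 13: wait(T2) -> count=0 queue=[T6,T5,T4,T2] holders={T8}
Final holders: {T8} -> T7 not in holders

Answer: no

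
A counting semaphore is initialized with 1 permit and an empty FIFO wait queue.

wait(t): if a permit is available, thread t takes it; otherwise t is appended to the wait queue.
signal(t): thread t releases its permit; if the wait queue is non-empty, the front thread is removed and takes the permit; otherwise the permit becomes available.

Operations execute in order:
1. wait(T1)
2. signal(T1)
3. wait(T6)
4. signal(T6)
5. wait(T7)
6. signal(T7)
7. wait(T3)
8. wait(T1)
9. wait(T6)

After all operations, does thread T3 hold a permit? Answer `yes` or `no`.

Answer: yes

Derivation:
Step 1: wait(T1) -> count=0 queue=[] holders={T1}
Step 2: signal(T1) -> count=1 queue=[] holders={none}
Step 3: wait(T6) -> count=0 queue=[] holders={T6}
Step 4: signal(T6) -> count=1 queue=[] holders={none}
Step 5: wait(T7) -> count=0 queue=[] holders={T7}
Step 6: signal(T7) -> count=1 queue=[] holders={none}
Step 7: wait(T3) -> count=0 queue=[] holders={T3}
Step 8: wait(T1) -> count=0 queue=[T1] holders={T3}
Step 9: wait(T6) -> count=0 queue=[T1,T6] holders={T3}
Final holders: {T3} -> T3 in holders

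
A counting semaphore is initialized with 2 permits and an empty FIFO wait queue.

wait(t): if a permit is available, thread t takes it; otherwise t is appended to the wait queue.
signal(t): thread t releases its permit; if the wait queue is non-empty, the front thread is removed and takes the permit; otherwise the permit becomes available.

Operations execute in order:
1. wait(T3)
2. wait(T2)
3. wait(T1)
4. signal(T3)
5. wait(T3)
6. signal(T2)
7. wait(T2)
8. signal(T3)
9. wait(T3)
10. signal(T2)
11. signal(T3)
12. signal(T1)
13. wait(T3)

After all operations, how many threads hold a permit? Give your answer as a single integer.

Answer: 1

Derivation:
Step 1: wait(T3) -> count=1 queue=[] holders={T3}
Step 2: wait(T2) -> count=0 queue=[] holders={T2,T3}
Step 3: wait(T1) -> count=0 queue=[T1] holders={T2,T3}
Step 4: signal(T3) -> count=0 queue=[] holders={T1,T2}
Step 5: wait(T3) -> count=0 queue=[T3] holders={T1,T2}
Step 6: signal(T2) -> count=0 queue=[] holders={T1,T3}
Step 7: wait(T2) -> count=0 queue=[T2] holders={T1,T3}
Step 8: signal(T3) -> count=0 queue=[] holders={T1,T2}
Step 9: wait(T3) -> count=0 queue=[T3] holders={T1,T2}
Step 10: signal(T2) -> count=0 queue=[] holders={T1,T3}
Step 11: signal(T3) -> count=1 queue=[] holders={T1}
Step 12: signal(T1) -> count=2 queue=[] holders={none}
Step 13: wait(T3) -> count=1 queue=[] holders={T3}
Final holders: {T3} -> 1 thread(s)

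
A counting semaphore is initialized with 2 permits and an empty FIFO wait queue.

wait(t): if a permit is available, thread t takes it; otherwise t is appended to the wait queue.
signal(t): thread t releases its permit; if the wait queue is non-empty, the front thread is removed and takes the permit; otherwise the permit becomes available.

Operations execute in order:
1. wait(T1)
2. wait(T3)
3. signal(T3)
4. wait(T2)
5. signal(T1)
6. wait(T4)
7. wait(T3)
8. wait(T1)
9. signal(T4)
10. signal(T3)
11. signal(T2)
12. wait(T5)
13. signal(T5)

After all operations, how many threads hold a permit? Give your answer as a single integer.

Step 1: wait(T1) -> count=1 queue=[] holders={T1}
Step 2: wait(T3) -> count=0 queue=[] holders={T1,T3}
Step 3: signal(T3) -> count=1 queue=[] holders={T1}
Step 4: wait(T2) -> count=0 queue=[] holders={T1,T2}
Step 5: signal(T1) -> count=1 queue=[] holders={T2}
Step 6: wait(T4) -> count=0 queue=[] holders={T2,T4}
Step 7: wait(T3) -> count=0 queue=[T3] holders={T2,T4}
Step 8: wait(T1) -> count=0 queue=[T3,T1] holders={T2,T4}
Step 9: signal(T4) -> count=0 queue=[T1] holders={T2,T3}
Step 10: signal(T3) -> count=0 queue=[] holders={T1,T2}
Step 11: signal(T2) -> count=1 queue=[] holders={T1}
Step 12: wait(T5) -> count=0 queue=[] holders={T1,T5}
Step 13: signal(T5) -> count=1 queue=[] holders={T1}
Final holders: {T1} -> 1 thread(s)

Answer: 1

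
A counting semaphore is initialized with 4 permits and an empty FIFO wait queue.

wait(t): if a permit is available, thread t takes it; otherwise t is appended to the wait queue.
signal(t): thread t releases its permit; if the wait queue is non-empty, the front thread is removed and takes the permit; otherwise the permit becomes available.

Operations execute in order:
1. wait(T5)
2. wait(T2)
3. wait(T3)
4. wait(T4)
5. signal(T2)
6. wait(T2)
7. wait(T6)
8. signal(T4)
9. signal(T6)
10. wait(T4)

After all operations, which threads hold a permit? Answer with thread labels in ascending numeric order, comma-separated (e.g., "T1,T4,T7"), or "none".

Step 1: wait(T5) -> count=3 queue=[] holders={T5}
Step 2: wait(T2) -> count=2 queue=[] holders={T2,T5}
Step 3: wait(T3) -> count=1 queue=[] holders={T2,T3,T5}
Step 4: wait(T4) -> count=0 queue=[] holders={T2,T3,T4,T5}
Step 5: signal(T2) -> count=1 queue=[] holders={T3,T4,T5}
Step 6: wait(T2) -> count=0 queue=[] holders={T2,T3,T4,T5}
Step 7: wait(T6) -> count=0 queue=[T6] holders={T2,T3,T4,T5}
Step 8: signal(T4) -> count=0 queue=[] holders={T2,T3,T5,T6}
Step 9: signal(T6) -> count=1 queue=[] holders={T2,T3,T5}
Step 10: wait(T4) -> count=0 queue=[] holders={T2,T3,T4,T5}
Final holders: T2,T3,T4,T5

Answer: T2,T3,T4,T5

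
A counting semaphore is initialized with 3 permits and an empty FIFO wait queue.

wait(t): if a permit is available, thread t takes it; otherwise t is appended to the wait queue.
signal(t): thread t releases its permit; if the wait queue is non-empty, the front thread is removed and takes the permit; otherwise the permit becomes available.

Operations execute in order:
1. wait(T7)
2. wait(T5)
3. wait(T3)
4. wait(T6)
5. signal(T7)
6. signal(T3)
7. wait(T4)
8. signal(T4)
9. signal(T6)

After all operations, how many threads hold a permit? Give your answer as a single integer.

Step 1: wait(T7) -> count=2 queue=[] holders={T7}
Step 2: wait(T5) -> count=1 queue=[] holders={T5,T7}
Step 3: wait(T3) -> count=0 queue=[] holders={T3,T5,T7}
Step 4: wait(T6) -> count=0 queue=[T6] holders={T3,T5,T7}
Step 5: signal(T7) -> count=0 queue=[] holders={T3,T5,T6}
Step 6: signal(T3) -> count=1 queue=[] holders={T5,T6}
Step 7: wait(T4) -> count=0 queue=[] holders={T4,T5,T6}
Step 8: signal(T4) -> count=1 queue=[] holders={T5,T6}
Step 9: signal(T6) -> count=2 queue=[] holders={T5}
Final holders: {T5} -> 1 thread(s)

Answer: 1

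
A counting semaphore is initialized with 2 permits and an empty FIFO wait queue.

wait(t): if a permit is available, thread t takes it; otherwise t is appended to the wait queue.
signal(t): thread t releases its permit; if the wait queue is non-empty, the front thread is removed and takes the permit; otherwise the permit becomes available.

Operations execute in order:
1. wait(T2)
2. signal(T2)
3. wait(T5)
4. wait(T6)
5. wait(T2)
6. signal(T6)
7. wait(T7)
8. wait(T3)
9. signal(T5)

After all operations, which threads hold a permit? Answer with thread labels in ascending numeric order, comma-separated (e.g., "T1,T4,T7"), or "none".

Step 1: wait(T2) -> count=1 queue=[] holders={T2}
Step 2: signal(T2) -> count=2 queue=[] holders={none}
Step 3: wait(T5) -> count=1 queue=[] holders={T5}
Step 4: wait(T6) -> count=0 queue=[] holders={T5,T6}
Step 5: wait(T2) -> count=0 queue=[T2] holders={T5,T6}
Step 6: signal(T6) -> count=0 queue=[] holders={T2,T5}
Step 7: wait(T7) -> count=0 queue=[T7] holders={T2,T5}
Step 8: wait(T3) -> count=0 queue=[T7,T3] holders={T2,T5}
Step 9: signal(T5) -> count=0 queue=[T3] holders={T2,T7}
Final holders: T2,T7

Answer: T2,T7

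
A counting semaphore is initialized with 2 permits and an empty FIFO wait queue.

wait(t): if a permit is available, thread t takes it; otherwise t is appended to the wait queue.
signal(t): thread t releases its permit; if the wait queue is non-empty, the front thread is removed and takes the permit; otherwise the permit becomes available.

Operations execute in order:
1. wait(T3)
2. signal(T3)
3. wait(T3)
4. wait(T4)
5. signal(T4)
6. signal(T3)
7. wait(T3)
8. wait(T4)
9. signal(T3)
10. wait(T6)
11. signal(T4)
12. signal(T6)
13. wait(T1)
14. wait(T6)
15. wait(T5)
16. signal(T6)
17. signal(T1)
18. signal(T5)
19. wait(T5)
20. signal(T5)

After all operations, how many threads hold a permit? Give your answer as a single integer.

Step 1: wait(T3) -> count=1 queue=[] holders={T3}
Step 2: signal(T3) -> count=2 queue=[] holders={none}
Step 3: wait(T3) -> count=1 queue=[] holders={T3}
Step 4: wait(T4) -> count=0 queue=[] holders={T3,T4}
Step 5: signal(T4) -> count=1 queue=[] holders={T3}
Step 6: signal(T3) -> count=2 queue=[] holders={none}
Step 7: wait(T3) -> count=1 queue=[] holders={T3}
Step 8: wait(T4) -> count=0 queue=[] holders={T3,T4}
Step 9: signal(T3) -> count=1 queue=[] holders={T4}
Step 10: wait(T6) -> count=0 queue=[] holders={T4,T6}
Step 11: signal(T4) -> count=1 queue=[] holders={T6}
Step 12: signal(T6) -> count=2 queue=[] holders={none}
Step 13: wait(T1) -> count=1 queue=[] holders={T1}
Step 14: wait(T6) -> count=0 queue=[] holders={T1,T6}
Step 15: wait(T5) -> count=0 queue=[T5] holders={T1,T6}
Step 16: signal(T6) -> count=0 queue=[] holders={T1,T5}
Step 17: signal(T1) -> count=1 queue=[] holders={T5}
Step 18: signal(T5) -> count=2 queue=[] holders={none}
Step 19: wait(T5) -> count=1 queue=[] holders={T5}
Step 20: signal(T5) -> count=2 queue=[] holders={none}
Final holders: {none} -> 0 thread(s)

Answer: 0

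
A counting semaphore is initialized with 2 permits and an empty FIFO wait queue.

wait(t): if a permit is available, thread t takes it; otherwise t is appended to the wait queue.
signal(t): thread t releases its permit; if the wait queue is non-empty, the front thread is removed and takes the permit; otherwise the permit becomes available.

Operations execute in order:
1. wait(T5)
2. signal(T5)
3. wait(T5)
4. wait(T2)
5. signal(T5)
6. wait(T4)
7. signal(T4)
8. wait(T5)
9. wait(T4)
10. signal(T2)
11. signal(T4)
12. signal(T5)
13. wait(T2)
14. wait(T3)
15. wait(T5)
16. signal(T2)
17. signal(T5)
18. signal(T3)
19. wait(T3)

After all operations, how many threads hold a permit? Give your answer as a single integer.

Answer: 1

Derivation:
Step 1: wait(T5) -> count=1 queue=[] holders={T5}
Step 2: signal(T5) -> count=2 queue=[] holders={none}
Step 3: wait(T5) -> count=1 queue=[] holders={T5}
Step 4: wait(T2) -> count=0 queue=[] holders={T2,T5}
Step 5: signal(T5) -> count=1 queue=[] holders={T2}
Step 6: wait(T4) -> count=0 queue=[] holders={T2,T4}
Step 7: signal(T4) -> count=1 queue=[] holders={T2}
Step 8: wait(T5) -> count=0 queue=[] holders={T2,T5}
Step 9: wait(T4) -> count=0 queue=[T4] holders={T2,T5}
Step 10: signal(T2) -> count=0 queue=[] holders={T4,T5}
Step 11: signal(T4) -> count=1 queue=[] holders={T5}
Step 12: signal(T5) -> count=2 queue=[] holders={none}
Step 13: wait(T2) -> count=1 queue=[] holders={T2}
Step 14: wait(T3) -> count=0 queue=[] holders={T2,T3}
Step 15: wait(T5) -> count=0 queue=[T5] holders={T2,T3}
Step 16: signal(T2) -> count=0 queue=[] holders={T3,T5}
Step 17: signal(T5) -> count=1 queue=[] holders={T3}
Step 18: signal(T3) -> count=2 queue=[] holders={none}
Step 19: wait(T3) -> count=1 queue=[] holders={T3}
Final holders: {T3} -> 1 thread(s)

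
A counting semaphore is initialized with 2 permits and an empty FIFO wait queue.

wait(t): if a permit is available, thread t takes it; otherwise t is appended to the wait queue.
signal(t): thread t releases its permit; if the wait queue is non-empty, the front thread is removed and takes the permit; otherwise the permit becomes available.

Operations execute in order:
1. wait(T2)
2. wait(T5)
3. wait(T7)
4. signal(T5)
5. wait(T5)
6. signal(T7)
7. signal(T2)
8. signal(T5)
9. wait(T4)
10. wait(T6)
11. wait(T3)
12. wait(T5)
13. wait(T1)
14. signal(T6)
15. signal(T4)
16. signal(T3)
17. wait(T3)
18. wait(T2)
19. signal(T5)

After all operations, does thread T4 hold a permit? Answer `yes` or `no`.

Answer: no

Derivation:
Step 1: wait(T2) -> count=1 queue=[] holders={T2}
Step 2: wait(T5) -> count=0 queue=[] holders={T2,T5}
Step 3: wait(T7) -> count=0 queue=[T7] holders={T2,T5}
Step 4: signal(T5) -> count=0 queue=[] holders={T2,T7}
Step 5: wait(T5) -> count=0 queue=[T5] holders={T2,T7}
Step 6: signal(T7) -> count=0 queue=[] holders={T2,T5}
Step 7: signal(T2) -> count=1 queue=[] holders={T5}
Step 8: signal(T5) -> count=2 queue=[] holders={none}
Step 9: wait(T4) -> count=1 queue=[] holders={T4}
Step 10: wait(T6) -> count=0 queue=[] holders={T4,T6}
Step 11: wait(T3) -> count=0 queue=[T3] holders={T4,T6}
Step 12: wait(T5) -> count=0 queue=[T3,T5] holders={T4,T6}
Step 13: wait(T1) -> count=0 queue=[T3,T5,T1] holders={T4,T6}
Step 14: signal(T6) -> count=0 queue=[T5,T1] holders={T3,T4}
Step 15: signal(T4) -> count=0 queue=[T1] holders={T3,T5}
Step 16: signal(T3) -> count=0 queue=[] holders={T1,T5}
Step 17: wait(T3) -> count=0 queue=[T3] holders={T1,T5}
Step 18: wait(T2) -> count=0 queue=[T3,T2] holders={T1,T5}
Step 19: signal(T5) -> count=0 queue=[T2] holders={T1,T3}
Final holders: {T1,T3} -> T4 not in holders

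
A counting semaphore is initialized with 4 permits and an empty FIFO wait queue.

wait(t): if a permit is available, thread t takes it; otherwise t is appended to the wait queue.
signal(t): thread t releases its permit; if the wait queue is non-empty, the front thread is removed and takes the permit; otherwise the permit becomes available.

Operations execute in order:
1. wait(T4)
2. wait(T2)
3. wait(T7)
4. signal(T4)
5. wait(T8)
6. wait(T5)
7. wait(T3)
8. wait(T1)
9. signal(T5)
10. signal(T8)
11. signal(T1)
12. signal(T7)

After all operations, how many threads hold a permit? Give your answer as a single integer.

Answer: 2

Derivation:
Step 1: wait(T4) -> count=3 queue=[] holders={T4}
Step 2: wait(T2) -> count=2 queue=[] holders={T2,T4}
Step 3: wait(T7) -> count=1 queue=[] holders={T2,T4,T7}
Step 4: signal(T4) -> count=2 queue=[] holders={T2,T7}
Step 5: wait(T8) -> count=1 queue=[] holders={T2,T7,T8}
Step 6: wait(T5) -> count=0 queue=[] holders={T2,T5,T7,T8}
Step 7: wait(T3) -> count=0 queue=[T3] holders={T2,T5,T7,T8}
Step 8: wait(T1) -> count=0 queue=[T3,T1] holders={T2,T5,T7,T8}
Step 9: signal(T5) -> count=0 queue=[T1] holders={T2,T3,T7,T8}
Step 10: signal(T8) -> count=0 queue=[] holders={T1,T2,T3,T7}
Step 11: signal(T1) -> count=1 queue=[] holders={T2,T3,T7}
Step 12: signal(T7) -> count=2 queue=[] holders={T2,T3}
Final holders: {T2,T3} -> 2 thread(s)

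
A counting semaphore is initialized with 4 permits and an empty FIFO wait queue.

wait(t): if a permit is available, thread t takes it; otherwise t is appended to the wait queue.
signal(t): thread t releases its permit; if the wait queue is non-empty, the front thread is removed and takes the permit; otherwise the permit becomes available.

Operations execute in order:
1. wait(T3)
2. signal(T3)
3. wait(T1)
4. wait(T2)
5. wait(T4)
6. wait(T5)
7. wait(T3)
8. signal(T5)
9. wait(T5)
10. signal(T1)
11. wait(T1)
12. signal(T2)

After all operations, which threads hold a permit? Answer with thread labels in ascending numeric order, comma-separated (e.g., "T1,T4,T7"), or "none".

Answer: T1,T3,T4,T5

Derivation:
Step 1: wait(T3) -> count=3 queue=[] holders={T3}
Step 2: signal(T3) -> count=4 queue=[] holders={none}
Step 3: wait(T1) -> count=3 queue=[] holders={T1}
Step 4: wait(T2) -> count=2 queue=[] holders={T1,T2}
Step 5: wait(T4) -> count=1 queue=[] holders={T1,T2,T4}
Step 6: wait(T5) -> count=0 queue=[] holders={T1,T2,T4,T5}
Step 7: wait(T3) -> count=0 queue=[T3] holders={T1,T2,T4,T5}
Step 8: signal(T5) -> count=0 queue=[] holders={T1,T2,T3,T4}
Step 9: wait(T5) -> count=0 queue=[T5] holders={T1,T2,T3,T4}
Step 10: signal(T1) -> count=0 queue=[] holders={T2,T3,T4,T5}
Step 11: wait(T1) -> count=0 queue=[T1] holders={T2,T3,T4,T5}
Step 12: signal(T2) -> count=0 queue=[] holders={T1,T3,T4,T5}
Final holders: T1,T3,T4,T5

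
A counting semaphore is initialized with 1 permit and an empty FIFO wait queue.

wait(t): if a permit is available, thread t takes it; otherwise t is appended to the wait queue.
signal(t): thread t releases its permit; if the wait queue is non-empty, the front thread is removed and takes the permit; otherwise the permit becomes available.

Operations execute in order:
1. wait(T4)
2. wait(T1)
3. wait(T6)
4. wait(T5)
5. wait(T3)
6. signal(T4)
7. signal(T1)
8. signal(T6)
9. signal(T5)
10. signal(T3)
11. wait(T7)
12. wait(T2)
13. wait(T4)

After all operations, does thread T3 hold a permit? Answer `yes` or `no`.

Step 1: wait(T4) -> count=0 queue=[] holders={T4}
Step 2: wait(T1) -> count=0 queue=[T1] holders={T4}
Step 3: wait(T6) -> count=0 queue=[T1,T6] holders={T4}
Step 4: wait(T5) -> count=0 queue=[T1,T6,T5] holders={T4}
Step 5: wait(T3) -> count=0 queue=[T1,T6,T5,T3] holders={T4}
Step 6: signal(T4) -> count=0 queue=[T6,T5,T3] holders={T1}
Step 7: signal(T1) -> count=0 queue=[T5,T3] holders={T6}
Step 8: signal(T6) -> count=0 queue=[T3] holders={T5}
Step 9: signal(T5) -> count=0 queue=[] holders={T3}
Step 10: signal(T3) -> count=1 queue=[] holders={none}
Step 11: wait(T7) -> count=0 queue=[] holders={T7}
Step 12: wait(T2) -> count=0 queue=[T2] holders={T7}
Step 13: wait(T4) -> count=0 queue=[T2,T4] holders={T7}
Final holders: {T7} -> T3 not in holders

Answer: no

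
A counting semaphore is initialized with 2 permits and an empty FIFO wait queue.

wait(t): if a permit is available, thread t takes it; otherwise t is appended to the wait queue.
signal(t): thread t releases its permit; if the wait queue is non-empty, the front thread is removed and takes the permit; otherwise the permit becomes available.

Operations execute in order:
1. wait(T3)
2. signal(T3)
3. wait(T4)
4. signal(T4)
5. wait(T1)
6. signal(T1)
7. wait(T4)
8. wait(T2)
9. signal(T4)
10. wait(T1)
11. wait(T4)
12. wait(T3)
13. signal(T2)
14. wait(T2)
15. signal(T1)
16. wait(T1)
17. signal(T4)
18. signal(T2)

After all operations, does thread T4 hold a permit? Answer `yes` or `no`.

Answer: no

Derivation:
Step 1: wait(T3) -> count=1 queue=[] holders={T3}
Step 2: signal(T3) -> count=2 queue=[] holders={none}
Step 3: wait(T4) -> count=1 queue=[] holders={T4}
Step 4: signal(T4) -> count=2 queue=[] holders={none}
Step 5: wait(T1) -> count=1 queue=[] holders={T1}
Step 6: signal(T1) -> count=2 queue=[] holders={none}
Step 7: wait(T4) -> count=1 queue=[] holders={T4}
Step 8: wait(T2) -> count=0 queue=[] holders={T2,T4}
Step 9: signal(T4) -> count=1 queue=[] holders={T2}
Step 10: wait(T1) -> count=0 queue=[] holders={T1,T2}
Step 11: wait(T4) -> count=0 queue=[T4] holders={T1,T2}
Step 12: wait(T3) -> count=0 queue=[T4,T3] holders={T1,T2}
Step 13: signal(T2) -> count=0 queue=[T3] holders={T1,T4}
Step 14: wait(T2) -> count=0 queue=[T3,T2] holders={T1,T4}
Step 15: signal(T1) -> count=0 queue=[T2] holders={T3,T4}
Step 16: wait(T1) -> count=0 queue=[T2,T1] holders={T3,T4}
Step 17: signal(T4) -> count=0 queue=[T1] holders={T2,T3}
Step 18: signal(T2) -> count=0 queue=[] holders={T1,T3}
Final holders: {T1,T3} -> T4 not in holders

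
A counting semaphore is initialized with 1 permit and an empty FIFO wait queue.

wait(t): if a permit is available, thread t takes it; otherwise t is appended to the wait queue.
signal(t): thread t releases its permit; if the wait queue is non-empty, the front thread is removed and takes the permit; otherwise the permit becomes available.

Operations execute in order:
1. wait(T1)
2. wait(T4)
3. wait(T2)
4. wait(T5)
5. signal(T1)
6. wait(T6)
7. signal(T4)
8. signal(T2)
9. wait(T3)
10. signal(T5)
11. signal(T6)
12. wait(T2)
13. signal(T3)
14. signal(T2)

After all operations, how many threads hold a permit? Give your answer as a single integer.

Step 1: wait(T1) -> count=0 queue=[] holders={T1}
Step 2: wait(T4) -> count=0 queue=[T4] holders={T1}
Step 3: wait(T2) -> count=0 queue=[T4,T2] holders={T1}
Step 4: wait(T5) -> count=0 queue=[T4,T2,T5] holders={T1}
Step 5: signal(T1) -> count=0 queue=[T2,T5] holders={T4}
Step 6: wait(T6) -> count=0 queue=[T2,T5,T6] holders={T4}
Step 7: signal(T4) -> count=0 queue=[T5,T6] holders={T2}
Step 8: signal(T2) -> count=0 queue=[T6] holders={T5}
Step 9: wait(T3) -> count=0 queue=[T6,T3] holders={T5}
Step 10: signal(T5) -> count=0 queue=[T3] holders={T6}
Step 11: signal(T6) -> count=0 queue=[] holders={T3}
Step 12: wait(T2) -> count=0 queue=[T2] holders={T3}
Step 13: signal(T3) -> count=0 queue=[] holders={T2}
Step 14: signal(T2) -> count=1 queue=[] holders={none}
Final holders: {none} -> 0 thread(s)

Answer: 0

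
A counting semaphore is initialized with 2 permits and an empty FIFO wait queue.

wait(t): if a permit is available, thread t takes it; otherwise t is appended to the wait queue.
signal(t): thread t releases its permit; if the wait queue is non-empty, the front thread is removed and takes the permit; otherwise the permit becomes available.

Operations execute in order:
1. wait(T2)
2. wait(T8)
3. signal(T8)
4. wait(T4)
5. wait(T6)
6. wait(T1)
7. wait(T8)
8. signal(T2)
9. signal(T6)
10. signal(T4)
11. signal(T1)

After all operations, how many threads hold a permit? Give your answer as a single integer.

Step 1: wait(T2) -> count=1 queue=[] holders={T2}
Step 2: wait(T8) -> count=0 queue=[] holders={T2,T8}
Step 3: signal(T8) -> count=1 queue=[] holders={T2}
Step 4: wait(T4) -> count=0 queue=[] holders={T2,T4}
Step 5: wait(T6) -> count=0 queue=[T6] holders={T2,T4}
Step 6: wait(T1) -> count=0 queue=[T6,T1] holders={T2,T4}
Step 7: wait(T8) -> count=0 queue=[T6,T1,T8] holders={T2,T4}
Step 8: signal(T2) -> count=0 queue=[T1,T8] holders={T4,T6}
Step 9: signal(T6) -> count=0 queue=[T8] holders={T1,T4}
Step 10: signal(T4) -> count=0 queue=[] holders={T1,T8}
Step 11: signal(T1) -> count=1 queue=[] holders={T8}
Final holders: {T8} -> 1 thread(s)

Answer: 1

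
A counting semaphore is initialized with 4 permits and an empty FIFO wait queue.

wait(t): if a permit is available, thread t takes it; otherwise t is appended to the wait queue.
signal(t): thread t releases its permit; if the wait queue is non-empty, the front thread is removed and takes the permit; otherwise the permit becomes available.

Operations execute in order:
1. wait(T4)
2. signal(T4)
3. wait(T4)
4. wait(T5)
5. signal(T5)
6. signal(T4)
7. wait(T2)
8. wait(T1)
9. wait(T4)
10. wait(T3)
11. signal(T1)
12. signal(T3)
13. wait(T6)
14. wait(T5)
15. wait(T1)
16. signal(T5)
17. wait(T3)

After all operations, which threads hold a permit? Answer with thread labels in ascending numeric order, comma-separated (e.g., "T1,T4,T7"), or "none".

Answer: T1,T2,T4,T6

Derivation:
Step 1: wait(T4) -> count=3 queue=[] holders={T4}
Step 2: signal(T4) -> count=4 queue=[] holders={none}
Step 3: wait(T4) -> count=3 queue=[] holders={T4}
Step 4: wait(T5) -> count=2 queue=[] holders={T4,T5}
Step 5: signal(T5) -> count=3 queue=[] holders={T4}
Step 6: signal(T4) -> count=4 queue=[] holders={none}
Step 7: wait(T2) -> count=3 queue=[] holders={T2}
Step 8: wait(T1) -> count=2 queue=[] holders={T1,T2}
Step 9: wait(T4) -> count=1 queue=[] holders={T1,T2,T4}
Step 10: wait(T3) -> count=0 queue=[] holders={T1,T2,T3,T4}
Step 11: signal(T1) -> count=1 queue=[] holders={T2,T3,T4}
Step 12: signal(T3) -> count=2 queue=[] holders={T2,T4}
Step 13: wait(T6) -> count=1 queue=[] holders={T2,T4,T6}
Step 14: wait(T5) -> count=0 queue=[] holders={T2,T4,T5,T6}
Step 15: wait(T1) -> count=0 queue=[T1] holders={T2,T4,T5,T6}
Step 16: signal(T5) -> count=0 queue=[] holders={T1,T2,T4,T6}
Step 17: wait(T3) -> count=0 queue=[T3] holders={T1,T2,T4,T6}
Final holders: T1,T2,T4,T6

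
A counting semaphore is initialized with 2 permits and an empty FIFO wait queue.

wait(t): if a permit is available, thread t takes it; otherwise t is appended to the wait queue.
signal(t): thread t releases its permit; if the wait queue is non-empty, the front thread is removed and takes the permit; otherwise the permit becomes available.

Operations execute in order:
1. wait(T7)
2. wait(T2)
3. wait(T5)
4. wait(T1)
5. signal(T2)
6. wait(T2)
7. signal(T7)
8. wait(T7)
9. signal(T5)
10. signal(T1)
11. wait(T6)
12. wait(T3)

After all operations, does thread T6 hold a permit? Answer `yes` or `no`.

Step 1: wait(T7) -> count=1 queue=[] holders={T7}
Step 2: wait(T2) -> count=0 queue=[] holders={T2,T7}
Step 3: wait(T5) -> count=0 queue=[T5] holders={T2,T7}
Step 4: wait(T1) -> count=0 queue=[T5,T1] holders={T2,T7}
Step 5: signal(T2) -> count=0 queue=[T1] holders={T5,T7}
Step 6: wait(T2) -> count=0 queue=[T1,T2] holders={T5,T7}
Step 7: signal(T7) -> count=0 queue=[T2] holders={T1,T5}
Step 8: wait(T7) -> count=0 queue=[T2,T7] holders={T1,T5}
Step 9: signal(T5) -> count=0 queue=[T7] holders={T1,T2}
Step 10: signal(T1) -> count=0 queue=[] holders={T2,T7}
Step 11: wait(T6) -> count=0 queue=[T6] holders={T2,T7}
Step 12: wait(T3) -> count=0 queue=[T6,T3] holders={T2,T7}
Final holders: {T2,T7} -> T6 not in holders

Answer: no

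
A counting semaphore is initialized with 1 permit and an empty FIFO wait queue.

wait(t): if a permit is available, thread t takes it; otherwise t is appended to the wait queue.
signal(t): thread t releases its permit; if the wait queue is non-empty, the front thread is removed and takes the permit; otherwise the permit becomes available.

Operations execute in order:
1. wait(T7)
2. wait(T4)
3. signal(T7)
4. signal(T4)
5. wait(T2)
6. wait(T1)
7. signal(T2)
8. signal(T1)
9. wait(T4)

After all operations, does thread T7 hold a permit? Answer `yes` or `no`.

Step 1: wait(T7) -> count=0 queue=[] holders={T7}
Step 2: wait(T4) -> count=0 queue=[T4] holders={T7}
Step 3: signal(T7) -> count=0 queue=[] holders={T4}
Step 4: signal(T4) -> count=1 queue=[] holders={none}
Step 5: wait(T2) -> count=0 queue=[] holders={T2}
Step 6: wait(T1) -> count=0 queue=[T1] holders={T2}
Step 7: signal(T2) -> count=0 queue=[] holders={T1}
Step 8: signal(T1) -> count=1 queue=[] holders={none}
Step 9: wait(T4) -> count=0 queue=[] holders={T4}
Final holders: {T4} -> T7 not in holders

Answer: no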